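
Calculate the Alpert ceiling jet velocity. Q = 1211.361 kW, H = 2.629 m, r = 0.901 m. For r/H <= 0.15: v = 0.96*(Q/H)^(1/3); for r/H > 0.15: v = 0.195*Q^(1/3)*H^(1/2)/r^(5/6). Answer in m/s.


r/H = 0.901 / 2.629 = 0.34272
r/H > 0.15, so v = 0.195*Q^(1/3)*H^(1/2)/r^(5/6)
Q^(1/3) = 10.660
H^(1/2) = 1.6214
r^(5/6) = 0.91679
v = 0.195 * 10.660 * 1.6214 / 0.91679 = 3.6764 m/s

3.6764 m/s


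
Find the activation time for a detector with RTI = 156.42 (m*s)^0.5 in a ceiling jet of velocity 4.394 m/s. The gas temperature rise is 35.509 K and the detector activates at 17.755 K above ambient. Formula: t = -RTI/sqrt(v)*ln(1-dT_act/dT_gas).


dT_act/dT_gas = 0.50001
ln(1 - 0.50001) = -0.69318
t = -156.42 / sqrt(4.394) * -0.69318 = 51.726 s

51.726 s


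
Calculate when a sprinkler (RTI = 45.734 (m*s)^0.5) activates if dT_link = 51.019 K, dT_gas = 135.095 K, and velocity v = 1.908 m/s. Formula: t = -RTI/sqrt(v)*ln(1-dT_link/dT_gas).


dT_link/dT_gas = 0.37765
ln(1 - 0.37765) = -0.47426
t = -45.734 / sqrt(1.908) * -0.47426 = 15.702 s

15.702 s


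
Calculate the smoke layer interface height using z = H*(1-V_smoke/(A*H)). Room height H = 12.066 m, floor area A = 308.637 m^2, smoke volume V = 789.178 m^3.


V/(A*H) = 0.21192
1 - 0.21192 = 0.78808
z = 12.066 * 0.78808 = 9.5090 m

9.5090 m


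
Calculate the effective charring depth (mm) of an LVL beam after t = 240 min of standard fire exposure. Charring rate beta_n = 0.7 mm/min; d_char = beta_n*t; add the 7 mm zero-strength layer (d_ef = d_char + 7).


d_char = 0.7 * 240 = 168 mm
d_ef = 168 + 1.0*7 = 175 mm

175 mm


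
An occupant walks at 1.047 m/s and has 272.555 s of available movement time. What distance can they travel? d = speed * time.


d = 1.047 * 272.555 = 285.37 m

285.37 m


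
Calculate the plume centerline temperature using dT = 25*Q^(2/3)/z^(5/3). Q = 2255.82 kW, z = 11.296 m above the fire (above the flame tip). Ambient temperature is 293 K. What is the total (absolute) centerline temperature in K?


Q^(2/3) = 172.00
z^(5/3) = 56.869
dT = 25 * 172.00 / 56.869 = 75.614 K
T = 293 + 75.614 = 368.61 K

368.61 K


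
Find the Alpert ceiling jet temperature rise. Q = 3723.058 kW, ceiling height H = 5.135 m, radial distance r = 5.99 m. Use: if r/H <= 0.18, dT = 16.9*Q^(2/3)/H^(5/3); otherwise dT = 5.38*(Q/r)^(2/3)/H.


r/H = 5.99 / 5.135 = 1.1665
r/H > 0.18, so dT = 5.38*(Q/r)^(2/3)/H
Q/r = 621.55
(Q/r)^(2/3) = 72.831
dT = 5.38 * 72.831 / 5.135 = 76.306 K

76.306 K


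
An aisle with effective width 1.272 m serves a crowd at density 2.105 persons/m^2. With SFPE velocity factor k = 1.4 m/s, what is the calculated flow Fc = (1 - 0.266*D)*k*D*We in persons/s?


1 - 0.266*D = 1 - 0.266*2.105 = 0.44007
Fs = 0.44007 * 1.4 * 2.105 = 1.2969 persons/(s*m)
Fc = 1.2969 * 1.272 = 1.6496 persons/s

1.6496 persons/s


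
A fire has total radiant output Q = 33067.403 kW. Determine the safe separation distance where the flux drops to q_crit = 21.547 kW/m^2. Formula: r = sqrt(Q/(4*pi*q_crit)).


4*pi*q_crit = 270.77
Q/(4*pi*q_crit) = 122.12
r = sqrt(122.12) = 11.051 m

11.051 m


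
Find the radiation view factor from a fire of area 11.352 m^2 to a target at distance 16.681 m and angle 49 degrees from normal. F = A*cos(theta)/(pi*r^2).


cos(49 deg) = 0.65606
pi*r^2 = 874.17
F = 11.352 * 0.65606 / 874.17 = 0.0085196

0.0085196


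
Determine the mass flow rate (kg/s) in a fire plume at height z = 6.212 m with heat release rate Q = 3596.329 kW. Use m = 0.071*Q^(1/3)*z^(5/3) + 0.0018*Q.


Q^(1/3) = 15.321
z^(5/3) = 20.992
First term = 0.071 * 15.321 * 20.992 = 22.835
Second term = 0.0018 * 3596.329 = 6.4734
m = 29.308 kg/s

29.308 kg/s


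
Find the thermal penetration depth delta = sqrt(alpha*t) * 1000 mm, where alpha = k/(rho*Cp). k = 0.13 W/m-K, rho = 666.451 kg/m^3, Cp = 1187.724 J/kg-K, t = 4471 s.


alpha = 0.13 / (666.451 * 1187.724) = 1.6423e-07 m^2/s
alpha * t = 0.00073428
delta = sqrt(0.00073428) * 1000 = 27.098 mm

27.098 mm


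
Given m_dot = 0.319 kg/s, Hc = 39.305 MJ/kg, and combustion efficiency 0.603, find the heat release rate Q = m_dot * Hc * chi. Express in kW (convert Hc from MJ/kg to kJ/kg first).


Hc = 39.305 MJ/kg = 39.305 * 1000 kJ/kg = 39305 kJ/kg
Q = 0.319 kg/s * 39305 kJ/kg * 0.603 = 7560.6 kW

7560.6 kW


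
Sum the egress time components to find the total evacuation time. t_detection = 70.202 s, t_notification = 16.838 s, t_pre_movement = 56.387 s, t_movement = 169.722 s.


Total = 70.202 + 16.838 + 56.387 + 169.722 = 313.149 s

313.149 s


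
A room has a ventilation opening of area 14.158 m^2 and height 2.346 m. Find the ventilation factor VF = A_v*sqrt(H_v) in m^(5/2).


sqrt(H_v) = 1.5317
VF = 14.158 * 1.5317 = 21.685 m^(5/2)

21.685 m^(5/2)


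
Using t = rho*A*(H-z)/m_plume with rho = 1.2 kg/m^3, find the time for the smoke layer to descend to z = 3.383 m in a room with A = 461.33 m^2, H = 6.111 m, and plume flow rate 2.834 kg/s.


H - z = 2.728 m
t = 1.2 * 461.33 * 2.728 / 2.834 = 532.89 s

532.89 s


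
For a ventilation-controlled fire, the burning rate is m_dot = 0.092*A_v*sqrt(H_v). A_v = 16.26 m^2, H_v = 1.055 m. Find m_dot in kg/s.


sqrt(H_v) = 1.0271
m_dot = 0.092 * 16.26 * 1.0271 = 1.5365 kg/s

1.5365 kg/s


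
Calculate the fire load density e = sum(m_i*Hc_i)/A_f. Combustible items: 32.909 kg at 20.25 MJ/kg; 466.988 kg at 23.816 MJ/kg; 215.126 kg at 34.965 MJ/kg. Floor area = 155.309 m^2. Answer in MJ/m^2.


Total energy = 32.909*20.25 + 466.988*23.816 + 215.126*34.965
= 666.4072 + 11121.79 + 7521.881
= 19310.07 MJ
e = 19310.07 / 155.309 = 124.33 MJ/m^2

124.33 MJ/m^2


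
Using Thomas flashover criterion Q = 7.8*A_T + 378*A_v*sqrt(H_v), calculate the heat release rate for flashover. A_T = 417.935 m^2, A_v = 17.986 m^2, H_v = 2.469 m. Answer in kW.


7.8*A_T = 3259.893
sqrt(H_v) = 1.5713
378*A_v*sqrt(H_v) = 10683
Q = 3259.893 + 10683 = 13943 kW

13943 kW


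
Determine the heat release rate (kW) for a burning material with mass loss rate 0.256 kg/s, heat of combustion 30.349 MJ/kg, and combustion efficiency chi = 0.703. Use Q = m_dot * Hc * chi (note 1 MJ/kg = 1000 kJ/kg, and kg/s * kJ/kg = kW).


Hc = 30.349 MJ/kg = 30.349 * 1000 kJ/kg = 30349 kJ/kg
Q = 0.256 kg/s * 30349 kJ/kg * 0.703 = 5461.8 kW

5461.8 kW


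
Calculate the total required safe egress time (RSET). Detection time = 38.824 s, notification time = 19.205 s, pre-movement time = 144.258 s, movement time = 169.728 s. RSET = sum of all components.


Total = 38.824 + 19.205 + 144.258 + 169.728 = 372.015 s

372.015 s


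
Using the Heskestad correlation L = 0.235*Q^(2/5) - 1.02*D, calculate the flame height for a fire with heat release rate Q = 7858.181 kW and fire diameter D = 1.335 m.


Q^(2/5) = 36.152
0.235 * Q^(2/5) = 8.4957
1.02 * D = 1.3617
L = 7.1340 m

7.1340 m


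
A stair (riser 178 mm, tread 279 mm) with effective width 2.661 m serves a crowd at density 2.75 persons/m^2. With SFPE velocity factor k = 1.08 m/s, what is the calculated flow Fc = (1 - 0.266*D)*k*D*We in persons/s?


1 - 0.266*D = 1 - 0.266*2.75 = 0.26850
Fs = 0.26850 * 1.08 * 2.75 = 0.79744 persons/(s*m)
Fc = 0.79744 * 2.661 = 2.1220 persons/s

2.1220 persons/s


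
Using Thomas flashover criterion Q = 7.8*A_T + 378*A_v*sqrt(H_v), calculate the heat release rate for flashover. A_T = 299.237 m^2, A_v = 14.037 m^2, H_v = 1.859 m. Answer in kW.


7.8*A_T = 2334.0
sqrt(H_v) = 1.3635
378*A_v*sqrt(H_v) = 7234.5
Q = 2334.0 + 7234.5 = 9568.5 kW

9568.5 kW


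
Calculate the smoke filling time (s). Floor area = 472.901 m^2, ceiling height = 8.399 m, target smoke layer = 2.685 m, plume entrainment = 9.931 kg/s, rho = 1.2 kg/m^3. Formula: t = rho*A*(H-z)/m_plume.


H - z = 5.714 m
t = 1.2 * 472.901 * 5.714 / 9.931 = 326.51 s

326.51 s


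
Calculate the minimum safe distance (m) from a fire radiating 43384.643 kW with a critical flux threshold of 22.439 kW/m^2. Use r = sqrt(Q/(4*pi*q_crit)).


4*pi*q_crit = 281.98
Q/(4*pi*q_crit) = 153.86
r = sqrt(153.86) = 12.404 m

12.404 m


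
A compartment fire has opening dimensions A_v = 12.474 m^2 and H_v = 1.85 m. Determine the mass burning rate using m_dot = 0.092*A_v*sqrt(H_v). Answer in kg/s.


sqrt(H_v) = 1.3601
m_dot = 0.092 * 12.474 * 1.3601 = 1.5609 kg/s

1.5609 kg/s


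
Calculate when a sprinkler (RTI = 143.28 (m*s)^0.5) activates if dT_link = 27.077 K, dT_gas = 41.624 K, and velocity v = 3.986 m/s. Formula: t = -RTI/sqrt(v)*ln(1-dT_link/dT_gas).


dT_link/dT_gas = 0.65051
ln(1 - 0.65051) = -1.0513
t = -143.28 / sqrt(3.986) * -1.0513 = 75.447 s

75.447 s


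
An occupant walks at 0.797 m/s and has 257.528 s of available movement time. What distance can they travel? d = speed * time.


d = 0.797 * 257.528 = 205.25 m

205.25 m


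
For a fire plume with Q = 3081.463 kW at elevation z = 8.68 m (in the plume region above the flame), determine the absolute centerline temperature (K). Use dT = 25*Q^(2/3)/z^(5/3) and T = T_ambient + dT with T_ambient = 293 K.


Q^(2/3) = 211.76
z^(5/3) = 36.661
dT = 25 * 211.76 / 36.661 = 144.40 K
T = 293 + 144.40 = 437.40 K

437.40 K


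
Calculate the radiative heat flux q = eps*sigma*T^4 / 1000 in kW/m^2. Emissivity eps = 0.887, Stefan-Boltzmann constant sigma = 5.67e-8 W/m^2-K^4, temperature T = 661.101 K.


T^4 = 1.9102e+11
q = 0.887 * 5.67e-8 * 1.9102e+11 / 1000 = 9.6068 kW/m^2

9.6068 kW/m^2


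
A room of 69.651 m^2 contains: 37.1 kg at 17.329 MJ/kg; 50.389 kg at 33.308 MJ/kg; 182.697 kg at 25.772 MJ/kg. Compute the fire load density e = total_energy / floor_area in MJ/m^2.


Total energy = 37.1*17.329 + 50.389*33.308 + 182.697*25.772
= 642.9059 + 1678.357 + 4708.467
= 7029.730 MJ
e = 7029.730 / 69.651 = 100.93 MJ/m^2

100.93 MJ/m^2


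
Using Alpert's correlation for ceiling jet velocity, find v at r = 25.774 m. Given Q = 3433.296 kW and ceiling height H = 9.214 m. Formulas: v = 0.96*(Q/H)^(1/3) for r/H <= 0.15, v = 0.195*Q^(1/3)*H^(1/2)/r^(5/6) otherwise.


r/H = 25.774 / 9.214 = 2.7973
r/H > 0.15, so v = 0.195*Q^(1/3)*H^(1/2)/r^(5/6)
Q^(1/3) = 15.086
H^(1/2) = 3.0355
r^(5/6) = 14.996
v = 0.195 * 15.086 * 3.0355 / 14.996 = 0.59545 m/s

0.59545 m/s


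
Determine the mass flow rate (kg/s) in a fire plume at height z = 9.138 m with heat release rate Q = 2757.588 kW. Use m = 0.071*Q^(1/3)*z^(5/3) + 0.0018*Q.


Q^(1/3) = 14.023
z^(5/3) = 39.941
First term = 0.071 * 14.023 * 39.941 = 39.767
Second term = 0.0018 * 2757.588 = 4.9637
m = 44.730 kg/s

44.730 kg/s


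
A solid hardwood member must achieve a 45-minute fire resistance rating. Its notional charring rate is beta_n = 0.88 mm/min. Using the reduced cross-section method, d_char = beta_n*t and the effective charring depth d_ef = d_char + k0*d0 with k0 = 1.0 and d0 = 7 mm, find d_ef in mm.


d_char = 0.88 * 45 = 39.6 mm
d_ef = 39.6 + 1.0*7 = 46.6 mm

46.6 mm


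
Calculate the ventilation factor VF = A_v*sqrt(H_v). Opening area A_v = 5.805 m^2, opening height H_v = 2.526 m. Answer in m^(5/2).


sqrt(H_v) = 1.5893
VF = 5.805 * 1.5893 = 9.2261 m^(5/2)

9.2261 m^(5/2)


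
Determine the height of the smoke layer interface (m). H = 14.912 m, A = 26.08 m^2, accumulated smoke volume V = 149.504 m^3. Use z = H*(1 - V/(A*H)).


V/(A*H) = 0.38442
1 - 0.38442 = 0.61558
z = 14.912 * 0.61558 = 9.1795 m

9.1795 m


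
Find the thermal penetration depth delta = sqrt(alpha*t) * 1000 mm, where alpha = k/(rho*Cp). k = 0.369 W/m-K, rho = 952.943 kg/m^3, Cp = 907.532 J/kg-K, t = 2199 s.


alpha = 0.369 / (952.943 * 907.532) = 4.2668e-07 m^2/s
alpha * t = 0.00093826
delta = sqrt(0.00093826) * 1000 = 30.631 mm

30.631 mm


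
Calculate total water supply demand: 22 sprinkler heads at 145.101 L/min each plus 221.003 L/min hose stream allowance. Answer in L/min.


Sprinkler demand = 22 * 145.101 = 3192.222 L/min
Total = 3192.222 + 221.003 = 3413.225 L/min

3413.225 L/min


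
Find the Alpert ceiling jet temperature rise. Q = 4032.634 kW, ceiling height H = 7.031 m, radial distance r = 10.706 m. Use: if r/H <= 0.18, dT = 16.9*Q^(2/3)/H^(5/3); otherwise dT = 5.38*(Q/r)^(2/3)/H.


r/H = 10.706 / 7.031 = 1.5227
r/H > 0.18, so dT = 5.38*(Q/r)^(2/3)/H
Q/r = 376.67
(Q/r)^(2/3) = 52.156
dT = 5.38 * 52.156 / 7.031 = 39.909 K

39.909 K


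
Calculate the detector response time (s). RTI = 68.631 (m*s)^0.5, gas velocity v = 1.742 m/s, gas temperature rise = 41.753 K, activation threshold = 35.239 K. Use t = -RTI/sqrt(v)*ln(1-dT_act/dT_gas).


dT_act/dT_gas = 0.84399
ln(1 - 0.84399) = -1.8578
t = -68.631 / sqrt(1.742) * -1.8578 = 96.605 s

96.605 s


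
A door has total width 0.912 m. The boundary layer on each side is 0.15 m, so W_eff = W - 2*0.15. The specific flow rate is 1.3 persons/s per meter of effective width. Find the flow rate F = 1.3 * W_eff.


W_eff = 0.912 - 0.30 = 0.612 m
F = 1.3 * 0.612 = 0.79560 persons/s

0.79560 persons/s


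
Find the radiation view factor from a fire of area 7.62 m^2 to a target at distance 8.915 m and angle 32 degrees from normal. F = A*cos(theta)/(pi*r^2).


cos(32 deg) = 0.84805
pi*r^2 = 249.69
F = 7.62 * 0.84805 / 249.69 = 0.025881

0.025881


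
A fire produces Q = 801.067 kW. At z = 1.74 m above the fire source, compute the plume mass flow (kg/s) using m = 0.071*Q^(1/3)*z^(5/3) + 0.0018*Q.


Q^(1/3) = 9.2873
z^(5/3) = 2.5172
First term = 0.071 * 9.2873 * 2.5172 = 1.6598
Second term = 0.0018 * 801.067 = 1.4419
m = 3.1017 kg/s

3.1017 kg/s


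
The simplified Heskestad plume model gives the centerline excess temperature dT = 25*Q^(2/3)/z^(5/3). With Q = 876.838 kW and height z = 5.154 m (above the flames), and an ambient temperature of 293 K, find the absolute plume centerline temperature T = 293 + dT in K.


Q^(2/3) = 91.611
z^(5/3) = 15.378
dT = 25 * 91.611 / 15.378 = 148.93 K
T = 293 + 148.93 = 441.93 K

441.93 K


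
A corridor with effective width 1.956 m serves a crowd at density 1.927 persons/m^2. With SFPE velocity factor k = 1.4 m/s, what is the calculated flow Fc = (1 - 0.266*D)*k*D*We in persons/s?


1 - 0.266*D = 1 - 0.266*1.927 = 0.48742
Fs = 0.48742 * 1.4 * 1.927 = 1.3150 persons/(s*m)
Fc = 1.3150 * 1.956 = 2.5721 persons/s

2.5721 persons/s


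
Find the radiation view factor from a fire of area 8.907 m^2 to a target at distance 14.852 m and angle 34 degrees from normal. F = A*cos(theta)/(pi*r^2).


cos(34 deg) = 0.82904
pi*r^2 = 692.98
F = 8.907 * 0.82904 / 692.98 = 0.010656

0.010656


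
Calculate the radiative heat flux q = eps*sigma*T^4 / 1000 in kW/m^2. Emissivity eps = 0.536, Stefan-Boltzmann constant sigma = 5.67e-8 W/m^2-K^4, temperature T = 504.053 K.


T^4 = 6.4551e+10
q = 0.536 * 5.67e-8 * 6.4551e+10 / 1000 = 1.9618 kW/m^2

1.9618 kW/m^2


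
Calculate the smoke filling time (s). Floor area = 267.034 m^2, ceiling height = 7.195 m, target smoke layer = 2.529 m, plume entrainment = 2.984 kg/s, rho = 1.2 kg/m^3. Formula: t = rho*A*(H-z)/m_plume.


H - z = 4.666 m
t = 1.2 * 267.034 * 4.666 / 2.984 = 501.06 s

501.06 s


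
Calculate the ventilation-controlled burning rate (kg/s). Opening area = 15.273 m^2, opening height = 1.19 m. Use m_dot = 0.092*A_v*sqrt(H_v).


sqrt(H_v) = 1.0909
m_dot = 0.092 * 15.273 * 1.0909 = 1.5328 kg/s

1.5328 kg/s


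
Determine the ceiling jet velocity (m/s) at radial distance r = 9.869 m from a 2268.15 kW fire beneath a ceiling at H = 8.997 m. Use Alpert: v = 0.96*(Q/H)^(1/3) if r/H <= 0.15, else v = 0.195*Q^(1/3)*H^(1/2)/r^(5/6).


r/H = 9.869 / 8.997 = 1.0969
r/H > 0.15, so v = 0.195*Q^(1/3)*H^(1/2)/r^(5/6)
Q^(1/3) = 13.139
H^(1/2) = 2.9995
r^(5/6) = 6.7385
v = 0.195 * 13.139 * 2.9995 / 6.7385 = 1.1405 m/s

1.1405 m/s


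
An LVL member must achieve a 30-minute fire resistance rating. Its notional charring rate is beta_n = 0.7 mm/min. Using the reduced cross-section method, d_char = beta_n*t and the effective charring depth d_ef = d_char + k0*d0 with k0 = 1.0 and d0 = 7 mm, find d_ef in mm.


d_char = 0.7 * 30 = 21 mm
d_ef = 21 + 1.0*7 = 28 mm

28 mm


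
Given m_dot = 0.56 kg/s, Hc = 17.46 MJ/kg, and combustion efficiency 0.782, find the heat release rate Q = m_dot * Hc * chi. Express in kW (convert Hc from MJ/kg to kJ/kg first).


Hc = 17.46 MJ/kg = 17.46 * 1000 kJ/kg = 17460 kJ/kg
Q = 0.56 kg/s * 17460 kJ/kg * 0.782 = 7646.1 kW

7646.1 kW


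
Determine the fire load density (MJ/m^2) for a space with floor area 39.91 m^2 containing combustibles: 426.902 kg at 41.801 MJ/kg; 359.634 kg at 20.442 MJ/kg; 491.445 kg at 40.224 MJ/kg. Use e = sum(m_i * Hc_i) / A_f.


Total energy = 426.902*41.801 + 359.634*20.442 + 491.445*40.224
= 17844.93 + 7351.638 + 19767.88
= 44964.45 MJ
e = 44964.45 / 39.91 = 1126.6 MJ/m^2

1126.6 MJ/m^2


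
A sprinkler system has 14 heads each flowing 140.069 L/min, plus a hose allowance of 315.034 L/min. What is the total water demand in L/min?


Sprinkler demand = 14 * 140.069 = 1960.966 L/min
Total = 1960.966 + 315.034 = 2276 L/min

2276 L/min


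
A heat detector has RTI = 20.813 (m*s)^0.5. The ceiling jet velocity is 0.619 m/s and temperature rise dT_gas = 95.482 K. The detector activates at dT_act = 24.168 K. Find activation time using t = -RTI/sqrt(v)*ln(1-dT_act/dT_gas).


dT_act/dT_gas = 0.25312
ln(1 - 0.25312) = -0.29185
t = -20.813 / sqrt(0.619) * -0.29185 = 7.7204 s

7.7204 s


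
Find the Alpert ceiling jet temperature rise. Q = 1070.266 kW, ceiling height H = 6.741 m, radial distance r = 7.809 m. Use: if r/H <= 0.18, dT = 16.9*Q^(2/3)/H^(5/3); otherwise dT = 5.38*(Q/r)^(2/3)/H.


r/H = 7.809 / 6.741 = 1.1584
r/H > 0.18, so dT = 5.38*(Q/r)^(2/3)/H
Q/r = 137.06
(Q/r)^(2/3) = 26.583
dT = 5.38 * 26.583 / 6.741 = 21.216 K

21.216 K


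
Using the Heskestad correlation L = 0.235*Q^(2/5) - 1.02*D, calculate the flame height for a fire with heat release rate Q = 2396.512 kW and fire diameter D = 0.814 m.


Q^(2/5) = 22.482
0.235 * Q^(2/5) = 5.2832
1.02 * D = 0.83028
L = 4.4530 m

4.4530 m


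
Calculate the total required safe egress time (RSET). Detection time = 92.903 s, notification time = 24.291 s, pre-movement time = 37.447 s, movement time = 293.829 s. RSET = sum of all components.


Total = 92.903 + 24.291 + 37.447 + 293.829 = 448.47 s

448.47 s


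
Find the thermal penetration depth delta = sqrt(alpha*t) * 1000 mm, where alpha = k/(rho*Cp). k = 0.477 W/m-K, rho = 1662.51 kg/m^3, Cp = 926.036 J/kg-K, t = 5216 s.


alpha = 0.477 / (1662.51 * 926.036) = 3.0983e-07 m^2/s
alpha * t = 0.0016161
delta = sqrt(0.0016161) * 1000 = 40.201 mm

40.201 mm


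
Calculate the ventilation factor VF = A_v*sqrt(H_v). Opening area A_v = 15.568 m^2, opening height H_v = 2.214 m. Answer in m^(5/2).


sqrt(H_v) = 1.4880
VF = 15.568 * 1.4880 = 23.164 m^(5/2)

23.164 m^(5/2)


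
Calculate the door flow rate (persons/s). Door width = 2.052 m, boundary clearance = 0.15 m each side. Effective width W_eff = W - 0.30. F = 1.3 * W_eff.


W_eff = 2.052 - 0.30 = 1.752 m
F = 1.3 * 1.752 = 2.2776 persons/s

2.2776 persons/s


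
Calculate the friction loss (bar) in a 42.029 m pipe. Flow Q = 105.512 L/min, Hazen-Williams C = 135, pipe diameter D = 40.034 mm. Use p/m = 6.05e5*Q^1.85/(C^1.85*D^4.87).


Q^1.85 = 5534.9
C^1.85 = 8732.1
D^4.87 = 6.3655e+07
p/m = 0.0060244 bar/m
p_total = 0.0060244 * 42.029 = 0.25320 bar

0.25320 bar


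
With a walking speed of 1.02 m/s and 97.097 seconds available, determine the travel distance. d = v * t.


d = 1.02 * 97.097 = 99.039 m

99.039 m


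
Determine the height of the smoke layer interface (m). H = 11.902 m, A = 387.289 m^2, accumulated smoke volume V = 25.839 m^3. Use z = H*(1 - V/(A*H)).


V/(A*H) = 0.0056056
1 - 0.0056056 = 0.99439
z = 11.902 * 0.99439 = 11.835 m

11.835 m


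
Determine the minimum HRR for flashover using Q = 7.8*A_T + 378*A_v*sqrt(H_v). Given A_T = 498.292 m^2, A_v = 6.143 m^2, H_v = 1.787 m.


7.8*A_T = 3886.7
sqrt(H_v) = 1.3368
378*A_v*sqrt(H_v) = 3104.1
Q = 3886.7 + 3104.1 = 6990.8 kW

6990.8 kW


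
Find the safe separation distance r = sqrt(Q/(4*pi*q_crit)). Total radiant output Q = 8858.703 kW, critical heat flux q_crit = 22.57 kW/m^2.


4*pi*q_crit = 283.62
Q/(4*pi*q_crit) = 31.234
r = sqrt(31.234) = 5.5887 m

5.5887 m


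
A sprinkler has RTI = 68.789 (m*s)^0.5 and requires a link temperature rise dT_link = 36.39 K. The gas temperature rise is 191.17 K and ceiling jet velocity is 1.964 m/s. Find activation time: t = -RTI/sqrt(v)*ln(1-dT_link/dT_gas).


dT_link/dT_gas = 0.19035
ln(1 - 0.19035) = -0.21116
t = -68.789 / sqrt(1.964) * -0.21116 = 10.365 s

10.365 s


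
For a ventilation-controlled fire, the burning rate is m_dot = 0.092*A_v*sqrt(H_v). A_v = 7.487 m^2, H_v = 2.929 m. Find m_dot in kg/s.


sqrt(H_v) = 1.7114
m_dot = 0.092 * 7.487 * 1.7114 = 1.1788 kg/s

1.1788 kg/s


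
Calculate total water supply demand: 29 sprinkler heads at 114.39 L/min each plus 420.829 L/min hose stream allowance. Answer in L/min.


Sprinkler demand = 29 * 114.39 = 3317.31 L/min
Total = 3317.31 + 420.829 = 3738.139 L/min

3738.139 L/min


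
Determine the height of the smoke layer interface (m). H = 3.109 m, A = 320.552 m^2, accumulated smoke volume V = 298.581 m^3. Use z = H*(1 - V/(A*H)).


V/(A*H) = 0.29960
1 - 0.29960 = 0.70040
z = 3.109 * 0.70040 = 2.1775 m

2.1775 m


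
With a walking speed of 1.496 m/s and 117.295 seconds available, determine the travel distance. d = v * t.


d = 1.496 * 117.295 = 175.47 m

175.47 m


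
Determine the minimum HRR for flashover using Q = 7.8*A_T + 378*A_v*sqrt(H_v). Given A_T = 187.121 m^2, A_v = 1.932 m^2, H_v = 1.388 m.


7.8*A_T = 1459.5
sqrt(H_v) = 1.1781
378*A_v*sqrt(H_v) = 860.39
Q = 1459.5 + 860.39 = 2319.9 kW

2319.9 kW


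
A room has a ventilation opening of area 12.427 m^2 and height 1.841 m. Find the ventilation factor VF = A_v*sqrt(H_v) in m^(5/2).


sqrt(H_v) = 1.3568
VF = 12.427 * 1.3568 = 16.861 m^(5/2)

16.861 m^(5/2)


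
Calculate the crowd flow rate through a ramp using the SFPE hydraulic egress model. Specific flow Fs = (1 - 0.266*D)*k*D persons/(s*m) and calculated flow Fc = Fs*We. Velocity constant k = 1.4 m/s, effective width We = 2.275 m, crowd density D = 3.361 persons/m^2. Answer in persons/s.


1 - 0.266*D = 1 - 0.266*3.361 = 0.10597
Fs = 0.10597 * 1.4 * 3.361 = 0.49865 persons/(s*m)
Fc = 0.49865 * 2.275 = 1.1344 persons/s

1.1344 persons/s


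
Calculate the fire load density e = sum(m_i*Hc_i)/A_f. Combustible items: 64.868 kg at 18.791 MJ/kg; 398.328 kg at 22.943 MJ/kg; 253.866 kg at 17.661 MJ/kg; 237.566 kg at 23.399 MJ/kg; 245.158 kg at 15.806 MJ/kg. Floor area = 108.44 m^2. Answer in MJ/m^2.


Total energy = 64.868*18.791 + 398.328*22.943 + 253.866*17.661 + 237.566*23.399 + 245.158*15.806
= 1218.935 + 9138.839 + 4483.527 + 5558.807 + 3874.967
= 24275.08 MJ
e = 24275.08 / 108.44 = 223.86 MJ/m^2

223.86 MJ/m^2


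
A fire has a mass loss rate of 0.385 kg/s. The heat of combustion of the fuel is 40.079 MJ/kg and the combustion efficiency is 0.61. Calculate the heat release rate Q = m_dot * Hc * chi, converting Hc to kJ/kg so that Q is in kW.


Hc = 40.079 MJ/kg = 40.079 * 1000 kJ/kg = 40079 kJ/kg
Q = 0.385 kg/s * 40079 kJ/kg * 0.61 = 9412.6 kW

9412.6 kW


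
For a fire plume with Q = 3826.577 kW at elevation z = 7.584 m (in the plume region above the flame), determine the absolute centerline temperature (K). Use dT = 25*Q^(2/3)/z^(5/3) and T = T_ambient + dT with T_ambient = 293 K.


Q^(2/3) = 244.65
z^(5/3) = 29.275
dT = 25 * 244.65 / 29.275 = 208.92 K
T = 293 + 208.92 = 501.92 K

501.92 K


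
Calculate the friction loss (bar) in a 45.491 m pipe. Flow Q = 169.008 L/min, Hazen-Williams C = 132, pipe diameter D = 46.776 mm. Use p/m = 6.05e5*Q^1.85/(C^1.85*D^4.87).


Q^1.85 = 13232
C^1.85 = 8376.5
D^4.87 = 1.3584e+08
p/m = 0.0070357 bar/m
p_total = 0.0070357 * 45.491 = 0.32006 bar

0.32006 bar


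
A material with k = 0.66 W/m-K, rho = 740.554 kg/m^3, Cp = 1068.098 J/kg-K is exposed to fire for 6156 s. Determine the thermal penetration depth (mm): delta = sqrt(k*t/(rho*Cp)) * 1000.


alpha = 0.66 / (740.554 * 1068.098) = 8.3440e-07 m^2/s
alpha * t = 0.0051366
delta = sqrt(0.0051366) * 1000 = 71.670 mm

71.670 mm


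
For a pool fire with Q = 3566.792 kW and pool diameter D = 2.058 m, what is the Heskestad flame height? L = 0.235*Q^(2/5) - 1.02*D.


Q^(2/5) = 26.358
0.235 * Q^(2/5) = 6.1941
1.02 * D = 2.0992
L = 4.0950 m

4.0950 m


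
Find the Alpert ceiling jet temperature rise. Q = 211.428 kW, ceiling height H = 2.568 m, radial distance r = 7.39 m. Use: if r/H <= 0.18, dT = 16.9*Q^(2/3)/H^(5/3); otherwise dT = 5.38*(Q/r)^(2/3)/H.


r/H = 7.39 / 2.568 = 2.8777
r/H > 0.18, so dT = 5.38*(Q/r)^(2/3)/H
Q/r = 28.610
(Q/r)^(2/3) = 9.3543
dT = 5.38 * 9.3543 / 2.568 = 19.597 K

19.597 K


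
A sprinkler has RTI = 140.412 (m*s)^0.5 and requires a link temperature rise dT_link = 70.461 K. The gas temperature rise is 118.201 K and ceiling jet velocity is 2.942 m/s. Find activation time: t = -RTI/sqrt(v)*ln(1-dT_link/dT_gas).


dT_link/dT_gas = 0.59611
ln(1 - 0.59611) = -0.90662
t = -140.412 / sqrt(2.942) * -0.90662 = 74.218 s

74.218 s


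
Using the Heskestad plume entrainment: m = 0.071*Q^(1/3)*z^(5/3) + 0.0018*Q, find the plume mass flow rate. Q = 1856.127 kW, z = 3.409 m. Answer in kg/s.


Q^(1/3) = 12.290
z^(5/3) = 7.7217
First term = 0.071 * 12.290 * 7.7217 = 6.7376
Second term = 0.0018 * 1856.127 = 3.3410
m = 10.079 kg/s

10.079 kg/s


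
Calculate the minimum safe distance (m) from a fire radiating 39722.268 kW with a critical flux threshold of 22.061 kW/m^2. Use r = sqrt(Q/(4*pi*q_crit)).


4*pi*q_crit = 277.23
Q/(4*pi*q_crit) = 143.28
r = sqrt(143.28) = 11.970 m

11.970 m


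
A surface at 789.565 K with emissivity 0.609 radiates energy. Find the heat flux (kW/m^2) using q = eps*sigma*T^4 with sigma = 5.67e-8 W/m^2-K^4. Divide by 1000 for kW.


T^4 = 3.8864e+11
q = 0.609 * 5.67e-8 * 3.8864e+11 / 1000 = 13.420 kW/m^2

13.420 kW/m^2


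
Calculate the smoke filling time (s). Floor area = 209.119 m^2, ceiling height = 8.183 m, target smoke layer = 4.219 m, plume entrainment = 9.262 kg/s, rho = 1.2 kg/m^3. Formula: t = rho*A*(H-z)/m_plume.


H - z = 3.964 m
t = 1.2 * 209.119 * 3.964 / 9.262 = 107.40 s

107.40 s


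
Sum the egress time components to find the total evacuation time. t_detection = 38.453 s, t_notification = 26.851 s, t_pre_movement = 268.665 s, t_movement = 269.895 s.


Total = 38.453 + 26.851 + 268.665 + 269.895 = 603.864 s

603.864 s


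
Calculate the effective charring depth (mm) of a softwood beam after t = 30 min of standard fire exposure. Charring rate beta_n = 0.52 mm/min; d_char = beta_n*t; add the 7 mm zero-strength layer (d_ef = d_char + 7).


d_char = 0.52 * 30 = 15.6 mm
d_ef = 15.6 + 1.0*7 = 22.6 mm

22.6 mm


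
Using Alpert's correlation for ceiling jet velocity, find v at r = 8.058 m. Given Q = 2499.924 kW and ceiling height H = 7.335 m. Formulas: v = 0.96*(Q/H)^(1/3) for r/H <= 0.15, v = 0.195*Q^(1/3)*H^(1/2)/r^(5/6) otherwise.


r/H = 8.058 / 7.335 = 1.0986
r/H > 0.15, so v = 0.195*Q^(1/3)*H^(1/2)/r^(5/6)
Q^(1/3) = 13.572
H^(1/2) = 2.7083
r^(5/6) = 5.6910
v = 0.195 * 13.572 * 2.7083 / 5.6910 = 1.2595 m/s

1.2595 m/s


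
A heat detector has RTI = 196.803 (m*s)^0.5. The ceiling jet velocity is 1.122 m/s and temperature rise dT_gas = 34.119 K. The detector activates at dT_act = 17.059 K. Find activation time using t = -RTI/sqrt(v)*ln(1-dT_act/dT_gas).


dT_act/dT_gas = 0.49999
ln(1 - 0.49999) = -0.69312
t = -196.803 / sqrt(1.122) * -0.69312 = 128.78 s

128.78 s


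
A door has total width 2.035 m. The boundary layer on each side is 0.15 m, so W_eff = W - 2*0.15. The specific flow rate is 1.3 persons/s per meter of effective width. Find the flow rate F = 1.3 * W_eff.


W_eff = 2.035 - 0.30 = 1.735 m
F = 1.3 * 1.735 = 2.2555 persons/s

2.2555 persons/s


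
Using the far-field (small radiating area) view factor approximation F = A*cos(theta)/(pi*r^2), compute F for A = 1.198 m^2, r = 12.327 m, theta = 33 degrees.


cos(33 deg) = 0.83867
pi*r^2 = 477.38
F = 1.198 * 0.83867 / 477.38 = 0.0021047

0.0021047


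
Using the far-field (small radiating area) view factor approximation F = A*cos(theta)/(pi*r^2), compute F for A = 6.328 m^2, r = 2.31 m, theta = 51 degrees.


cos(51 deg) = 0.62932
pi*r^2 = 16.764
F = 6.328 * 0.62932 / 16.764 = 0.23756

0.23756


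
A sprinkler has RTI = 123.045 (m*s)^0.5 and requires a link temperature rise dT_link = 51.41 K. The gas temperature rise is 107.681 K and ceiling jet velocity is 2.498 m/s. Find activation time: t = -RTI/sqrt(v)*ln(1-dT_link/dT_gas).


dT_link/dT_gas = 0.47743
ln(1 - 0.47743) = -0.64899
t = -123.045 / sqrt(2.498) * -0.64899 = 50.525 s

50.525 s


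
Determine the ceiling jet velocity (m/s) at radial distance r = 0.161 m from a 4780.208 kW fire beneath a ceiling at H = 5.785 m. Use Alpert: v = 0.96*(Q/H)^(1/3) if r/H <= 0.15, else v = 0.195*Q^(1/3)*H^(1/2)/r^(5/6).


r/H = 0.161 / 5.785 = 0.027831
r/H <= 0.15, so v = 0.96*(Q/H)^(1/3)
Q/H = 826.31
(Q/H)^(1/3) = 9.3839
v = 0.96 * 9.3839 = 9.0085 m/s

9.0085 m/s


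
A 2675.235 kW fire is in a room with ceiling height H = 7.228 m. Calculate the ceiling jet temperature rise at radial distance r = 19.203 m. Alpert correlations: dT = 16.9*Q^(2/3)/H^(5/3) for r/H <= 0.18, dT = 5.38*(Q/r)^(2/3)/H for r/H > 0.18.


r/H = 19.203 / 7.228 = 2.6568
r/H > 0.18, so dT = 5.38*(Q/r)^(2/3)/H
Q/r = 139.31
(Q/r)^(2/3) = 26.874
dT = 5.38 * 26.874 / 7.228 = 20.003 K

20.003 K


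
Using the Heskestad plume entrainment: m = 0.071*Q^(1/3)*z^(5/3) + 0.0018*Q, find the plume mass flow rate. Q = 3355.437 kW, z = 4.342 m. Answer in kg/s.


Q^(1/3) = 14.971
z^(5/3) = 11.556
First term = 0.071 * 14.971 * 11.556 = 12.284
Second term = 0.0018 * 3355.437 = 6.0398
m = 18.323 kg/s

18.323 kg/s


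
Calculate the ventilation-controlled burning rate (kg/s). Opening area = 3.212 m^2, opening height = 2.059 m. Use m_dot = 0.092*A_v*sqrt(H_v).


sqrt(H_v) = 1.4349
m_dot = 0.092 * 3.212 * 1.4349 = 0.42403 kg/s

0.42403 kg/s


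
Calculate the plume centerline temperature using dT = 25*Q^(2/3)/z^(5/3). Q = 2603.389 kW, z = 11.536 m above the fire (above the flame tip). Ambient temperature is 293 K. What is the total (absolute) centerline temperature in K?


Q^(2/3) = 189.25
z^(5/3) = 58.897
dT = 25 * 189.25 / 58.897 = 80.329 K
T = 293 + 80.329 = 373.33 K

373.33 K


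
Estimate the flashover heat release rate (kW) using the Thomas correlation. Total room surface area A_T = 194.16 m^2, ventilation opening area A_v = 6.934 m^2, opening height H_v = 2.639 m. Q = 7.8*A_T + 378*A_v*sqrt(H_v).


7.8*A_T = 1514.448
sqrt(H_v) = 1.6245
378*A_v*sqrt(H_v) = 4257.9
Q = 1514.448 + 4257.9 = 5772.3 kW

5772.3 kW


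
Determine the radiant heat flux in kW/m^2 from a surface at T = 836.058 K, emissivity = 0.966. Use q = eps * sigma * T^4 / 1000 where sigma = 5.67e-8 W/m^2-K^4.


T^4 = 4.8859e+11
q = 0.966 * 5.67e-8 * 4.8859e+11 / 1000 = 26.761 kW/m^2

26.761 kW/m^2


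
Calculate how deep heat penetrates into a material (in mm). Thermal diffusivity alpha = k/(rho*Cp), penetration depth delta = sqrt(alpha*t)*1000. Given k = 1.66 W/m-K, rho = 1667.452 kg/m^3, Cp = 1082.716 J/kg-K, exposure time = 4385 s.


alpha = 1.66 / (1667.452 * 1082.716) = 9.1948e-07 m^2/s
alpha * t = 0.0040319
delta = sqrt(0.0040319) * 1000 = 63.497 mm

63.497 mm


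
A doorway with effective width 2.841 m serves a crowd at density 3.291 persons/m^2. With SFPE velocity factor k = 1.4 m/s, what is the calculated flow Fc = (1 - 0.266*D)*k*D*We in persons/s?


1 - 0.266*D = 1 - 0.266*3.291 = 0.12459
Fs = 0.12459 * 1.4 * 3.291 = 0.57405 persons/(s*m)
Fc = 0.57405 * 2.841 = 1.6309 persons/s

1.6309 persons/s


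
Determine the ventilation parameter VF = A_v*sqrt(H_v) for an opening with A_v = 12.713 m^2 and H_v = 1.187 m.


sqrt(H_v) = 1.0895
VF = 12.713 * 1.0895 = 13.851 m^(5/2)

13.851 m^(5/2)


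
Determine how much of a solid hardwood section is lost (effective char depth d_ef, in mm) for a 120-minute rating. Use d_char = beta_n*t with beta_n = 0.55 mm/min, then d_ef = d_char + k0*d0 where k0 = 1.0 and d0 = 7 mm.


d_char = 0.55 * 120 = 66 mm
d_ef = 66 + 1.0*7 = 73 mm

73 mm


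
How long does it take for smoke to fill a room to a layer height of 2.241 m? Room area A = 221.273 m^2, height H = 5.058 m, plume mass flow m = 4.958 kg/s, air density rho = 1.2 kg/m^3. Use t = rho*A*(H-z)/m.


H - z = 2.817 m
t = 1.2 * 221.273 * 2.817 / 4.958 = 150.87 s

150.87 s


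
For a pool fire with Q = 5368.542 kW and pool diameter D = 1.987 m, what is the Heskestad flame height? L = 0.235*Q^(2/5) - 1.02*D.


Q^(2/5) = 31.041
0.235 * Q^(2/5) = 7.2947
1.02 * D = 2.0267
L = 5.2680 m

5.2680 m


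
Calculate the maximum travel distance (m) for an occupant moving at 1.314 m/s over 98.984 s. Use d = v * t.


d = 1.314 * 98.984 = 130.06 m

130.06 m


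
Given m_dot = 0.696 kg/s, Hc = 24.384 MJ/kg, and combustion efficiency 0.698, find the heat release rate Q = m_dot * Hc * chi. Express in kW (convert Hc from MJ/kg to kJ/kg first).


Hc = 24.384 MJ/kg = 24.384 * 1000 kJ/kg = 24384 kJ/kg
Q = 0.696 kg/s * 24384 kJ/kg * 0.698 = 11846 kW

11846 kW


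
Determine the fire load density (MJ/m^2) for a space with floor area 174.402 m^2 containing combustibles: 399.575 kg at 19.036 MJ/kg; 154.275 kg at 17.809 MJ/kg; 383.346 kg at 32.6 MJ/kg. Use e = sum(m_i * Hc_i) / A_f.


Total energy = 399.575*19.036 + 154.275*17.809 + 383.346*32.6
= 7606.310 + 2747.483 + 12497.08
= 22850.87 MJ
e = 22850.87 / 174.402 = 131.02 MJ/m^2

131.02 MJ/m^2


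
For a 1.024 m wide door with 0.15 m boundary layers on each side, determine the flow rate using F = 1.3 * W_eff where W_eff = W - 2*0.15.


W_eff = 1.024 - 0.30 = 0.724 m
F = 1.3 * 0.724 = 0.94120 persons/s

0.94120 persons/s


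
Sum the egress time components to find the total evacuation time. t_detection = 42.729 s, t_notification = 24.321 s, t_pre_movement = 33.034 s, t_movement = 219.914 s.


Total = 42.729 + 24.321 + 33.034 + 219.914 = 319.998 s

319.998 s


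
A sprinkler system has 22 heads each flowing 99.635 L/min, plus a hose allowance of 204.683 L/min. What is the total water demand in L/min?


Sprinkler demand = 22 * 99.635 = 2191.97 L/min
Total = 2191.97 + 204.683 = 2396.653 L/min

2396.653 L/min


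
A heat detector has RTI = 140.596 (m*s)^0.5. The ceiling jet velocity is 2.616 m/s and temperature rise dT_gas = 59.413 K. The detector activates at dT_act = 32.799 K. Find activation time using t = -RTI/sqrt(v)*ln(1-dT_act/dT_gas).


dT_act/dT_gas = 0.55205
ln(1 - 0.55205) = -0.80308
t = -140.596 / sqrt(2.616) * -0.80308 = 69.809 s

69.809 s


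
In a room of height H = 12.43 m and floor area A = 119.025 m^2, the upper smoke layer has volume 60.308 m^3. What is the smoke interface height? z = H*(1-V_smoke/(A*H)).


V/(A*H) = 0.040763
1 - 0.040763 = 0.95924
z = 12.43 * 0.95924 = 11.923 m

11.923 m


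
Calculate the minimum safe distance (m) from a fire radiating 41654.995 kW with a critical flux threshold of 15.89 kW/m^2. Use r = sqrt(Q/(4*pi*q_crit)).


4*pi*q_crit = 199.68
Q/(4*pi*q_crit) = 208.61
r = sqrt(208.61) = 14.443 m

14.443 m


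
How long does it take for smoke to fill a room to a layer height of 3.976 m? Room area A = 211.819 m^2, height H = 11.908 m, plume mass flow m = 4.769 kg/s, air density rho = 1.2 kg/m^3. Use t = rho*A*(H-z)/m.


H - z = 7.932 m
t = 1.2 * 211.819 * 7.932 / 4.769 = 422.77 s

422.77 s


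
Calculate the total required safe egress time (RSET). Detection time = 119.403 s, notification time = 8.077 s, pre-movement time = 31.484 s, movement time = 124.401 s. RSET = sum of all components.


Total = 119.403 + 8.077 + 31.484 + 124.401 = 283.365 s

283.365 s


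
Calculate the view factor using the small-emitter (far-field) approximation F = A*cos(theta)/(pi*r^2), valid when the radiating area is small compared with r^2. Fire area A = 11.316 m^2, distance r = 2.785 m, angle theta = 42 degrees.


cos(42 deg) = 0.74314
pi*r^2 = 24.367
F = 11.316 * 0.74314 / 24.367 = 0.34512

0.34512


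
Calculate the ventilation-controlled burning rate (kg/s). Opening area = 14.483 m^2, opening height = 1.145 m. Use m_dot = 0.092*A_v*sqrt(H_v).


sqrt(H_v) = 1.0700
m_dot = 0.092 * 14.483 * 1.0700 = 1.4258 kg/s

1.4258 kg/s


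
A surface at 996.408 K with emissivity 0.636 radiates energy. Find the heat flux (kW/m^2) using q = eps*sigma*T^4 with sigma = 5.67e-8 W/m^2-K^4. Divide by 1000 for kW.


T^4 = 9.8571e+11
q = 0.636 * 5.67e-8 * 9.8571e+11 / 1000 = 35.546 kW/m^2

35.546 kW/m^2


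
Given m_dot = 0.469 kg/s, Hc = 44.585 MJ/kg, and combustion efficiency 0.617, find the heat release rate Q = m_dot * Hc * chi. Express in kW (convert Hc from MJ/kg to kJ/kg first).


Hc = 44.585 MJ/kg = 44.585 * 1000 kJ/kg = 44585 kJ/kg
Q = 0.469 kg/s * 44585 kJ/kg * 0.617 = 12902 kW

12902 kW


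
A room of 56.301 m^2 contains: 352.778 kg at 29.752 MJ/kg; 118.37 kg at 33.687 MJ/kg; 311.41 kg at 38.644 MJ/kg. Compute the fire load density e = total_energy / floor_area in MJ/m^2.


Total energy = 352.778*29.752 + 118.37*33.687 + 311.41*38.644
= 10495.85 + 3987.530 + 12034.13
= 26517.51 MJ
e = 26517.51 / 56.301 = 471.00 MJ/m^2

471.00 MJ/m^2


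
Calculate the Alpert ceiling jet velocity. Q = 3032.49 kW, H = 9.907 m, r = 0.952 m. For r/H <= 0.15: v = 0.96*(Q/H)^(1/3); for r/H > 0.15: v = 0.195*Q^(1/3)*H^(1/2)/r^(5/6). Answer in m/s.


r/H = 0.952 / 9.907 = 0.096094
r/H <= 0.15, so v = 0.96*(Q/H)^(1/3)
Q/H = 306.10
(Q/H)^(1/3) = 6.7394
v = 0.96 * 6.7394 = 6.4698 m/s

6.4698 m/s


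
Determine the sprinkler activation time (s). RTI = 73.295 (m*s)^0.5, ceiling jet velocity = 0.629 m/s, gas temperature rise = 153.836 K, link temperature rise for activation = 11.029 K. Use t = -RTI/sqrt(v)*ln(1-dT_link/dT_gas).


dT_link/dT_gas = 0.071693
ln(1 - 0.071693) = -0.074393
t = -73.295 / sqrt(0.629) * -0.074393 = 6.8751 s

6.8751 s


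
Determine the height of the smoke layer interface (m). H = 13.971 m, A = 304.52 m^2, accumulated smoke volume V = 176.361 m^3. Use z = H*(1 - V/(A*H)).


V/(A*H) = 0.041453
1 - 0.041453 = 0.95855
z = 13.971 * 0.95855 = 13.392 m

13.392 m


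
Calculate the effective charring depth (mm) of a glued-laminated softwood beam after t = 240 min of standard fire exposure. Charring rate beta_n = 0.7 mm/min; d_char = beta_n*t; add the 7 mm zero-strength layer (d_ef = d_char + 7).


d_char = 0.7 * 240 = 168 mm
d_ef = 168 + 1.0*7 = 175 mm

175 mm


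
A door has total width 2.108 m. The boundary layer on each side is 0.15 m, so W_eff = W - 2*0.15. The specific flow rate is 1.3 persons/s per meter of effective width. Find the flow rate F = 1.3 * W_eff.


W_eff = 2.108 - 0.30 = 1.808 m
F = 1.3 * 1.808 = 2.3504 persons/s

2.3504 persons/s


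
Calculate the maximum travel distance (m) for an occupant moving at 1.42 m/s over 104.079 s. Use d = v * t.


d = 1.42 * 104.079 = 147.79 m

147.79 m


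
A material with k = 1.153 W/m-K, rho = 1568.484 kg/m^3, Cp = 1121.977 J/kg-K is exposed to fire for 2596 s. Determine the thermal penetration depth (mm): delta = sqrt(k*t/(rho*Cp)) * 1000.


alpha = 1.153 / (1568.484 * 1121.977) = 6.5519e-07 m^2/s
alpha * t = 0.0017009
delta = sqrt(0.0017009) * 1000 = 41.242 mm

41.242 mm


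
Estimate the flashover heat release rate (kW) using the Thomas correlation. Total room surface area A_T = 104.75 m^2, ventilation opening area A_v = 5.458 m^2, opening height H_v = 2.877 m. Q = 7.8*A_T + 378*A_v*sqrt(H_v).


7.8*A_T = 817.05
sqrt(H_v) = 1.6962
378*A_v*sqrt(H_v) = 3499.4
Q = 817.05 + 3499.4 = 4316.5 kW

4316.5 kW


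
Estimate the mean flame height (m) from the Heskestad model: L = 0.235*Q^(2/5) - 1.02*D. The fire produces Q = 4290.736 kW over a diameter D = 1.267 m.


Q^(2/5) = 28.380
0.235 * Q^(2/5) = 6.6693
1.02 * D = 1.2923
L = 5.3770 m

5.3770 m
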